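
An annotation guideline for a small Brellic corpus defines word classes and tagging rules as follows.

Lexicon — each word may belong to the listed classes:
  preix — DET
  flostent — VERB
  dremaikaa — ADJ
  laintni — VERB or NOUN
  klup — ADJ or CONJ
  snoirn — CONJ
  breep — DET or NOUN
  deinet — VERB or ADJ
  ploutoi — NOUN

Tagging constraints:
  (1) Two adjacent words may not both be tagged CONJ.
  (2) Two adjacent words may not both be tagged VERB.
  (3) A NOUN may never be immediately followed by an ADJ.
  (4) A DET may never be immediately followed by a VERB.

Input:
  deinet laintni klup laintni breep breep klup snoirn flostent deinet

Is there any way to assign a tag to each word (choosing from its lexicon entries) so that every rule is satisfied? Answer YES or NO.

YES

Candidates per position — 1:deinet {VERB,ADJ}; 2:laintni {VERB,NOUN}; 3:klup {ADJ,CONJ}; 4:laintni {VERB,NOUN}; 5:breep {DET,NOUN}; 6:breep {DET,NOUN}; 7:klup {ADJ,CONJ}; 8:snoirn {CONJ}; 9:flostent {VERB}; 10:deinet {VERB,ADJ}.
One satisfying assignment: VERB NOUN CONJ VERB DET DET ADJ CONJ VERB ADJ.
Rule-by-rule: rule 1 holds; rule 2 holds; rule 3 holds; rule 4 holds.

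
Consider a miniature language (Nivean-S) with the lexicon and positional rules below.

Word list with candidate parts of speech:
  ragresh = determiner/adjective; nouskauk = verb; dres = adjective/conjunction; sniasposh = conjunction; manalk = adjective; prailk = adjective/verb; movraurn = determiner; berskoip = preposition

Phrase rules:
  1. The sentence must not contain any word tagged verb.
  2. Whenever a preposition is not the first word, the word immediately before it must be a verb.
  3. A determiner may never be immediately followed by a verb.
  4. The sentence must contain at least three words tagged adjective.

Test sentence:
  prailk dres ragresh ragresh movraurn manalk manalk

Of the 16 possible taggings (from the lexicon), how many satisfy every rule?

Candidates per position — 1:prailk {adjective,verb}; 2:dres {adjective,conjunction}; 3:ragresh {determiner,adjective}; 4:ragresh {determiner,adjective}; 5:movraurn {determiner}; 6:manalk {adjective}; 7:manalk {adjective}.
There are 16 candidate sequences in total.
Checking each against the rules leaves 8 sequences.
Count = 8.

8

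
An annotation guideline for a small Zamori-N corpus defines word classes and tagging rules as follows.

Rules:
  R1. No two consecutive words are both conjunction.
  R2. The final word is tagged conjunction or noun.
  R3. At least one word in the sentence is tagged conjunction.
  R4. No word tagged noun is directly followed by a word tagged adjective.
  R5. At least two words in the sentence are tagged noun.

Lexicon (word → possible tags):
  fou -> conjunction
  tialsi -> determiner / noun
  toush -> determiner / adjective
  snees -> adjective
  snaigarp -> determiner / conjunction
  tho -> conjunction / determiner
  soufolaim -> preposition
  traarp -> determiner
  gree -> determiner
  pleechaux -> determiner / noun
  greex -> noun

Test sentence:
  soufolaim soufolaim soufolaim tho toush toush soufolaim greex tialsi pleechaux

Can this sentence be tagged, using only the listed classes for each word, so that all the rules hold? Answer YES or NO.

YES

Candidates per position — 1:soufolaim {preposition}; 2:soufolaim {preposition}; 3:soufolaim {preposition}; 4:tho {conjunction,determiner}; 5:toush {determiner,adjective}; 6:toush {determiner,adjective}; 7:soufolaim {preposition}; 8:greex {noun}; 9:tialsi {determiner,noun}; 10:pleechaux {determiner,noun}.
One satisfying assignment: preposition preposition preposition conjunction adjective determiner preposition noun noun noun.
Check: rule 1 satisfied; rule 2 satisfied; rule 3 satisfied; rule 4 satisfied; rule 5 satisfied.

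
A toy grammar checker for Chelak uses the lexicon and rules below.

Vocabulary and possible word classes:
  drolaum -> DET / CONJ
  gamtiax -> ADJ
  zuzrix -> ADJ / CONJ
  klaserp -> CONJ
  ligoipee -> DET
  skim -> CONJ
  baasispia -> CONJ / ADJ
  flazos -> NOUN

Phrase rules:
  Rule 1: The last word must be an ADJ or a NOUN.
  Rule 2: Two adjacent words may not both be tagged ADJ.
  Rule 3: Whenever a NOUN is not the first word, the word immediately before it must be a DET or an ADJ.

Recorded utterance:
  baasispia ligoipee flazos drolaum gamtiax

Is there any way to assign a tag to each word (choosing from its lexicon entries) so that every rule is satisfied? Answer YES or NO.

Candidates per position — 1:baasispia {CONJ,ADJ}; 2:ligoipee {DET}; 3:flazos {NOUN}; 4:drolaum {DET,CONJ}; 5:gamtiax {ADJ}.
One satisfying assignment: ADJ DET NOUN CONJ ADJ.
Check: rule 1 ✓; rule 2 ✓; rule 3 ✓.

YES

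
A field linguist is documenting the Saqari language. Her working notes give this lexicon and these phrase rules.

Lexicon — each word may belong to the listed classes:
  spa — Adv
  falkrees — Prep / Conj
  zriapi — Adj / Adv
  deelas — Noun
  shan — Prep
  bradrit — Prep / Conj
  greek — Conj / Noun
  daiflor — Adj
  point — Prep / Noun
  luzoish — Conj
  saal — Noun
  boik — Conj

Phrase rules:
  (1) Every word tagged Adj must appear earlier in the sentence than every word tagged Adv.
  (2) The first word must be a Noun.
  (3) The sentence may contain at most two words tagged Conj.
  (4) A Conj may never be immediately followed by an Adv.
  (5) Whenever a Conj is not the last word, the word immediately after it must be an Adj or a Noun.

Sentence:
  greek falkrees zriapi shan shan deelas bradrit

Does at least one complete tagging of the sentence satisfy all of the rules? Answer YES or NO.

YES

Candidates per position — 1:greek {Conj,Noun}; 2:falkrees {Prep,Conj}; 3:zriapi {Adj,Adv}; 4:shan {Prep}; 5:shan {Prep}; 6:deelas {Noun}; 7:bradrit {Prep,Conj}.
One satisfying assignment: Noun Prep Adv Prep Prep Noun Conj.
Check: rule 1 ok; rule 2 ok; rule 3 ok; rule 4 ok; rule 5 ok.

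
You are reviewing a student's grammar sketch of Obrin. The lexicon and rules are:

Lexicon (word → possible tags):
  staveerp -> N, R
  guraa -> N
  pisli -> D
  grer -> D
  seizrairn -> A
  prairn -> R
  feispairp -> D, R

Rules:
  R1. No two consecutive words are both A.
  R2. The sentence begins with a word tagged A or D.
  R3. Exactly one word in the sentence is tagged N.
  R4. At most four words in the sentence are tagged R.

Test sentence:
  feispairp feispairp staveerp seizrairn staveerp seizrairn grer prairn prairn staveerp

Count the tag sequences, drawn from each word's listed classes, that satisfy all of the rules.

3

Candidates per position — 1:feispairp {D,R}; 2:feispairp {D,R}; 3:staveerp {N,R}; 4:seizrairn {A}; 5:staveerp {N,R}; 6:seizrairn {A}; 7:grer {D}; 8:prairn {R}; 9:prairn {R}; 10:staveerp {N,R}.
There are 32 candidate sequences in total.
The sequences that satisfy every rule: D D N A R A D R R R; D D R A N A D R R R; D D R A R A D R R N.
Count = 3.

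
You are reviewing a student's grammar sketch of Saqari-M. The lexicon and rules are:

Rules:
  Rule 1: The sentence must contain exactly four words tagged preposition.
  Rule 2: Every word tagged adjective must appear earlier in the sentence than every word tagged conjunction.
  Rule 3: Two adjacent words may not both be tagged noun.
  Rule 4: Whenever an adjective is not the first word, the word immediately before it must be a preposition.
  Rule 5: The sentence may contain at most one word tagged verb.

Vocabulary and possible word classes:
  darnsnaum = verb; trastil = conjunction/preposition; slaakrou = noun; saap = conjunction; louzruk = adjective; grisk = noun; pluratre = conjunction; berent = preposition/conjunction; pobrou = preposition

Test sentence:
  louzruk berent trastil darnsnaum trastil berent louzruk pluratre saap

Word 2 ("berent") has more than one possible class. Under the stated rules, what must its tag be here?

Candidates per position — 1:louzruk {adjective}; 2:berent {preposition,conjunction}; 3:trastil {conjunction,preposition}; 4:darnsnaum {verb}; 5:trastil {conjunction,preposition}; 6:berent {preposition,conjunction}; 7:louzruk {adjective}; 8:pluratre {conjunction}; 9:saap {conjunction}.
Position 2: conjunction is ruled out by rule 1; that leaves preposition.
Position 3: conjunction is ruled out by rule 1; that leaves preposition.
Position 5: conjunction is ruled out by rule 1; that leaves preposition.
Position 6: conjunction is ruled out by rule 1; that leaves preposition.
That leaves exactly one tagging: adjective preposition preposition verb preposition preposition adjective conjunction conjunction.
Verifying each rule — rule 1 satisfied; rule 2 satisfied; rule 3 satisfied; rule 4 satisfied; rule 5 satisfied.

preposition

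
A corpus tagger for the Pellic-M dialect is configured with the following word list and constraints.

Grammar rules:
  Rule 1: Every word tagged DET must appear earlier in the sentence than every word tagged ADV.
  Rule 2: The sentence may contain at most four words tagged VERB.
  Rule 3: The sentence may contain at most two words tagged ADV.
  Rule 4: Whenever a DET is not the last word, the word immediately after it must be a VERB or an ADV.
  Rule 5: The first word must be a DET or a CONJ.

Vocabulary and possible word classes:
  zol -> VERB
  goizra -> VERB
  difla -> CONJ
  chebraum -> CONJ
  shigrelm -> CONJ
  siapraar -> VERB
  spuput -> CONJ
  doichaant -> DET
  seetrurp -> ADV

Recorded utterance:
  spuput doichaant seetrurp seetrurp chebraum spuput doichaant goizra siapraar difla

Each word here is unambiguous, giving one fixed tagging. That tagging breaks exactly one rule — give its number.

Fixed tagging: CONJ DET ADV ADV CONJ CONJ DET VERB VERB CONJ.
Applying the rules: R1 fails, R2 ok, R3 ok, R4 ok, R5 ok.
Only rule 1 fails.

1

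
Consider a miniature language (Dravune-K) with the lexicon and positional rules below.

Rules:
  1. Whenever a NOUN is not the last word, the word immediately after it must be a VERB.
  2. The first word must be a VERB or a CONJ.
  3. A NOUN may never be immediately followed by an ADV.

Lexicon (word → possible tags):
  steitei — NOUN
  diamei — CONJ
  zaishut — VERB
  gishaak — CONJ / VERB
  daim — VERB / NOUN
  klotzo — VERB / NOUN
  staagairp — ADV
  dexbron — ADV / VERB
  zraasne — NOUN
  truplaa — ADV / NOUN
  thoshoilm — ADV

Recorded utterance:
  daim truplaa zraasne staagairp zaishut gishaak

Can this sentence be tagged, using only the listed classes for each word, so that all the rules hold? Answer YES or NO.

NO

Candidates per position — 1:daim {VERB,NOUN}; 2:truplaa {ADV,NOUN}; 3:zraasne {NOUN}; 4:staagairp {ADV}; 5:zaishut {VERB}; 6:gishaak {CONJ,VERB}.
Rule 1 cannot be satisfied by any choice of tags from the lexicon.
So there is no consistent tagging.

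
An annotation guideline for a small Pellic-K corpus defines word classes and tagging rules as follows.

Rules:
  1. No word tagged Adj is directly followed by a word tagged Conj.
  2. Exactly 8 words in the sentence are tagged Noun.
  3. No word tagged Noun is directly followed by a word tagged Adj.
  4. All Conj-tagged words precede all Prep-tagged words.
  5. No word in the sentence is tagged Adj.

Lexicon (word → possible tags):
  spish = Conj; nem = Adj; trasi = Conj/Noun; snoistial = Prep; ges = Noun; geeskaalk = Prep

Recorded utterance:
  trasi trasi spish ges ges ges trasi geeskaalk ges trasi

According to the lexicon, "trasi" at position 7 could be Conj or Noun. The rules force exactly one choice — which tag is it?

Candidates per position — 1:trasi {Conj,Noun}; 2:trasi {Conj,Noun}; 3:spish {Conj}; 4:ges {Noun}; 5:ges {Noun}; 6:ges {Noun}; 7:trasi {Conj,Noun}; 8:geeskaalk {Prep}; 9:ges {Noun}; 10:trasi {Conj,Noun}.
At position 1, choosing Conj makes rule 2 impossible to satisfy; hence Noun.
At position 2, choosing Conj makes rule 2 impossible to satisfy; hence Noun.
At position 7, choosing Conj makes rule 2 impossible to satisfy; hence Noun.
At position 10, choosing Conj makes rule 2 impossible to satisfy; hence Noun.
So the tagging must be: Noun Noun Conj Noun Noun Noun Noun Prep Noun Noun.
Checking: rule 1 ok; rule 2 ok; rule 3 ok; rule 4 ok; rule 5 ok.

Noun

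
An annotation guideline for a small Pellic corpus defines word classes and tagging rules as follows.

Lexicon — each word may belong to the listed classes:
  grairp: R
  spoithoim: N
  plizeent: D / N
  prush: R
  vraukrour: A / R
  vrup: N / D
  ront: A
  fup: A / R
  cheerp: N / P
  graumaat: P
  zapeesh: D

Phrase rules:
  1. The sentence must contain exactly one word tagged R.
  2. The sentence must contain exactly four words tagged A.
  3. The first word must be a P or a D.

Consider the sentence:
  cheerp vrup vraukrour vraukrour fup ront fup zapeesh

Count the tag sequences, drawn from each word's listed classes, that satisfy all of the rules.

Candidates per position — 1:cheerp {N,P}; 2:vrup {N,D}; 3:vraukrour {A,R}; 4:vraukrour {A,R}; 5:fup {A,R}; 6:ront {A}; 7:fup {A,R}; 8:zapeesh {D}.
There are 64 candidate sequences in total.
Checking each against the rules leaves 8 sequences.
Count = 8.

8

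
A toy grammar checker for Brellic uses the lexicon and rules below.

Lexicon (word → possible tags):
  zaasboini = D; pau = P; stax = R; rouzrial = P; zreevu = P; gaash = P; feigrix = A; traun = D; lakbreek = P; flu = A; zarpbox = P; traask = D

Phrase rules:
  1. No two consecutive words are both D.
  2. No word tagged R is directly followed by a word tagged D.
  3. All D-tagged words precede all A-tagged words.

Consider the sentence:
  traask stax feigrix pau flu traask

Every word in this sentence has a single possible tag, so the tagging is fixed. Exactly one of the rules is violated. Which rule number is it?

Fixed tagging: D R A P A D.
Applying the rules: R1 ok, R2 ok, R3 fails.
Only rule 3 fails.

3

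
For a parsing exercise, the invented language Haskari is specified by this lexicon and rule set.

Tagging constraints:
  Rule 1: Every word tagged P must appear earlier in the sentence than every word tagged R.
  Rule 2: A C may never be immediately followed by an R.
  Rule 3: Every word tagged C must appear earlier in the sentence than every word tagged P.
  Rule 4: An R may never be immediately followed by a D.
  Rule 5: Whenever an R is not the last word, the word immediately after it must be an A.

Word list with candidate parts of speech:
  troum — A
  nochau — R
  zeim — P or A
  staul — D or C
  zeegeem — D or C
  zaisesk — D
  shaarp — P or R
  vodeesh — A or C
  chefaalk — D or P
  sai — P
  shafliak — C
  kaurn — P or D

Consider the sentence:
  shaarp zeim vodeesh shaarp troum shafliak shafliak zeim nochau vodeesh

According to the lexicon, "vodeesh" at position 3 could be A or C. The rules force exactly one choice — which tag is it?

Candidates per position — 1:shaarp {P,R}; 2:zeim {P,A}; 3:vodeesh {A,C}; 4:shaarp {P,R}; 5:troum {A}; 6:shafliak {C}; 7:shafliak {C}; 8:zeim {P,A}; 9:nochau {R}; 10:vodeesh {A,C}.
If word 1 were P, no tagging could satisfy rule 3; so word 1 is R.
If word 2 were P, no tagging could satisfy rule 1; so word 2 is A.
If word 4 were P, no tagging could satisfy rule 1; so word 4 is R.
If word 8 were P, no tagging could satisfy rule 1; so word 8 is A.
If word 10 were C, no tagging could satisfy rule 5; so word 10 is A.
If word 3 were C, no tagging could satisfy rule 2; so word 3 is A.
The unique satisfying tagging is: R A A R A C C A R A.
Checking: rule 1 satisfied; rule 2 satisfied; rule 3 satisfied; rule 4 satisfied; rule 5 satisfied.

A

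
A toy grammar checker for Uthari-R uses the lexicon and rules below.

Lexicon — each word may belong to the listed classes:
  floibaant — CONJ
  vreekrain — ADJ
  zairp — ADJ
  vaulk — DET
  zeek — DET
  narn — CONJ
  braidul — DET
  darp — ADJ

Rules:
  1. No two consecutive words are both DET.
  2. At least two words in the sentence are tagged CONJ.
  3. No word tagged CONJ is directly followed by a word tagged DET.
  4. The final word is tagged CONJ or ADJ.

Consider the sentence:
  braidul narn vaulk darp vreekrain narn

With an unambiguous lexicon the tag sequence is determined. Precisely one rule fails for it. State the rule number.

3

Fixed tagging: DET CONJ DET ADJ ADJ CONJ.
Checking each rule: R1 ok, R2 ok, R3 fails, R4 ok.
Only rule 3 fails.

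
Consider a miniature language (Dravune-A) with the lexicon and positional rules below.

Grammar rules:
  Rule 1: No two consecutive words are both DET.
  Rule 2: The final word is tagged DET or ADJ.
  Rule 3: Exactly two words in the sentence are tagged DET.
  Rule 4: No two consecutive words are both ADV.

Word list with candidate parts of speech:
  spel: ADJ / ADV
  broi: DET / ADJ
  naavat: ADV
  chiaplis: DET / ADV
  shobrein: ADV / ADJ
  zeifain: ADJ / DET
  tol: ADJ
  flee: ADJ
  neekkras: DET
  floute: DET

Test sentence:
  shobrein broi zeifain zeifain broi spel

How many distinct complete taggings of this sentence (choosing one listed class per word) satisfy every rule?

6

Candidates per position — 1:shobrein {ADV,ADJ}; 2:broi {DET,ADJ}; 3:zeifain {ADJ,DET}; 4:zeifain {ADJ,DET}; 5:broi {DET,ADJ}; 6:spel {ADJ,ADV}.
There are 64 candidate sequences in total.
Checking each against the rules leaves 6 sequences.
Count = 6.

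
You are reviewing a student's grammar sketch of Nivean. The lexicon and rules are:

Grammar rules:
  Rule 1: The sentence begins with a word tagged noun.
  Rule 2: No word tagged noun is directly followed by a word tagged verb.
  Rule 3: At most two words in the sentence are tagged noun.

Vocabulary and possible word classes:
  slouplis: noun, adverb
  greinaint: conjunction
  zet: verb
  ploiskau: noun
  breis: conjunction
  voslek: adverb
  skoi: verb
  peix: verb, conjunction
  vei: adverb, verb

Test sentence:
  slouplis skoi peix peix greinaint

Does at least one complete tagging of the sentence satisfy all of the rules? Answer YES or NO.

Candidates per position — 1:slouplis {noun,adverb}; 2:skoi {verb}; 3:peix {verb,conjunction}; 4:peix {verb,conjunction}; 5:greinaint {conjunction}.
Every candidate sequence violates at least one rule; no consistent tagging exists.

NO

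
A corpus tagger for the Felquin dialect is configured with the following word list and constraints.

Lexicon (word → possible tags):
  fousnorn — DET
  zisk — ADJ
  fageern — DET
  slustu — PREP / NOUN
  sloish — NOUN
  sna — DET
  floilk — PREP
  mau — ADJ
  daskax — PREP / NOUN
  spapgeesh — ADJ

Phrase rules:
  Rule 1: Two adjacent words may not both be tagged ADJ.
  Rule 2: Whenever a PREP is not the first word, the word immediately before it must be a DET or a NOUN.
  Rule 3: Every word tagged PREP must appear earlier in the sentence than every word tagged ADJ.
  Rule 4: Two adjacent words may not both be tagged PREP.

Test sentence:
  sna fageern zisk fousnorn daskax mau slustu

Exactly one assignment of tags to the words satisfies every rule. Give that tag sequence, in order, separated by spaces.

Candidates per position — 1:sna {DET}; 2:fageern {DET}; 3:zisk {ADJ}; 4:fousnorn {DET}; 5:daskax {PREP,NOUN}; 6:mau {ADJ}; 7:slustu {PREP,NOUN}.
At position 5, choosing PREP makes rule 3 impossible to satisfy; hence NOUN.
At position 7, choosing PREP makes rule 2 impossible to satisfy; hence NOUN.
The unique satisfying tagging is: DET DET ADJ DET NOUN ADJ NOUN.
Check: rule 1 satisfied; rule 2 satisfied; rule 3 satisfied; rule 4 satisfied.

DET DET ADJ DET NOUN ADJ NOUN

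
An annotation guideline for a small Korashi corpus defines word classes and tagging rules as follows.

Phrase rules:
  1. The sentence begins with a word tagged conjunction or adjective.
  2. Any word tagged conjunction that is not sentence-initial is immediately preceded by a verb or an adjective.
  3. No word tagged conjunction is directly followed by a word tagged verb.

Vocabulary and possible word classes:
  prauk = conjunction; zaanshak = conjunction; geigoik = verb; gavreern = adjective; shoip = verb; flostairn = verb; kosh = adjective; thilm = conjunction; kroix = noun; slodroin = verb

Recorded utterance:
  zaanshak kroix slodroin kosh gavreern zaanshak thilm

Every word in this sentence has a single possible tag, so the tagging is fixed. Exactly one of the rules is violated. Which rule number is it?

2

Fixed tagging: conjunction noun verb adjective adjective conjunction conjunction.
Rule check: R1 ✓, R2 ✗, R3 ✓.
Only rule 2 fails.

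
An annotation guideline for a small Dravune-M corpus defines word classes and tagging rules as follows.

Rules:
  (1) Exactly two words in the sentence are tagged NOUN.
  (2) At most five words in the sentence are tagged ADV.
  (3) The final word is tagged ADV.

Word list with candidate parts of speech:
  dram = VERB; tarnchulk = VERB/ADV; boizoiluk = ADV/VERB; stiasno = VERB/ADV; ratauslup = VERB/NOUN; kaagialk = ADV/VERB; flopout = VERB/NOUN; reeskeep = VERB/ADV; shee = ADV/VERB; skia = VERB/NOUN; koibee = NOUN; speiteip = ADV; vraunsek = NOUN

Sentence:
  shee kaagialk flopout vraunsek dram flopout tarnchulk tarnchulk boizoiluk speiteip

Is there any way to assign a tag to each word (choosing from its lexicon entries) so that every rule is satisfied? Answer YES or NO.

YES

Candidates per position — 1:shee {ADV,VERB}; 2:kaagialk {ADV,VERB}; 3:flopout {VERB,NOUN}; 4:vraunsek {NOUN}; 5:dram {VERB}; 6:flopout {VERB,NOUN}; 7:tarnchulk {VERB,ADV}; 8:tarnchulk {VERB,ADV}; 9:boizoiluk {ADV,VERB}; 10:speiteip {ADV}.
One satisfying assignment: VERB ADV VERB NOUN VERB NOUN ADV VERB VERB ADV.
Verifying each rule — rule 1 ok; rule 2 ok; rule 3 ok.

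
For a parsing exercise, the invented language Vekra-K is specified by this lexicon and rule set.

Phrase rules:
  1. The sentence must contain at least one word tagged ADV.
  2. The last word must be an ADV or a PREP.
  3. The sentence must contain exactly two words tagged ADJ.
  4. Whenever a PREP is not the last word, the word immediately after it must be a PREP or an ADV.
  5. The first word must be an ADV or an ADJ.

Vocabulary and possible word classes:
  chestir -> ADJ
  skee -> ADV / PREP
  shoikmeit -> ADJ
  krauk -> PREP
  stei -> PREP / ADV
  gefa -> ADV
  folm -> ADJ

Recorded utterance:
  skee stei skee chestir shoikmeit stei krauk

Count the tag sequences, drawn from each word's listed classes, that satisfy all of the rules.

4

Candidates per position — 1:skee {ADV,PREP}; 2:stei {PREP,ADV}; 3:skee {ADV,PREP}; 4:chestir {ADJ}; 5:shoikmeit {ADJ}; 6:stei {PREP,ADV}; 7:krauk {PREP}.
There are 16 candidate sequences in total.
The sequences that satisfy every rule: ADV PREP ADV ADJ ADJ PREP PREP; ADV PREP ADV ADJ ADJ ADV PREP; ADV ADV ADV ADJ ADJ PREP PREP; ADV ADV ADV ADJ ADJ ADV PREP.
Count = 4.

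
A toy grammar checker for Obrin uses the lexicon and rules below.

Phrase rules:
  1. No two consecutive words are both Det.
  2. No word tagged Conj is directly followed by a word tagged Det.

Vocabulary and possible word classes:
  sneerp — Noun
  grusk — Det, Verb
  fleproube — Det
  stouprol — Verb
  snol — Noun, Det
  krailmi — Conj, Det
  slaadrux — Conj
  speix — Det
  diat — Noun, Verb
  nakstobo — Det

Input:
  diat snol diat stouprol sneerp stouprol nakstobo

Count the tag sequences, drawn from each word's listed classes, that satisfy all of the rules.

8

Candidates per position — 1:diat {Noun,Verb}; 2:snol {Noun,Det}; 3:diat {Noun,Verb}; 4:stouprol {Verb}; 5:sneerp {Noun}; 6:stouprol {Verb}; 7:nakstobo {Det}.
There are 8 candidate sequences in total.
Checking each against the rules leaves 8 sequences.
Count = 8.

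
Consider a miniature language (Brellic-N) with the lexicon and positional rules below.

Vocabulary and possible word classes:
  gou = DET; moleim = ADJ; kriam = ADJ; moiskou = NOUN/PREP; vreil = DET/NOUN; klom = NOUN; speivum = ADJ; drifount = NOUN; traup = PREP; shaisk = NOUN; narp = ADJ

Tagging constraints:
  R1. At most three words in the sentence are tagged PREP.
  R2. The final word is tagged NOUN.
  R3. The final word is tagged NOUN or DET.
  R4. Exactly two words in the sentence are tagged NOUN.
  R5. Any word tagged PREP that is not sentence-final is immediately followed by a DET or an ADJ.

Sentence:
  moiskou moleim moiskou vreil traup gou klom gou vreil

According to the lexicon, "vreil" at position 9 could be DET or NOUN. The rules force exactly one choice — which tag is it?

Candidates per position — 1:moiskou {NOUN,PREP}; 2:moleim {ADJ}; 3:moiskou {NOUN,PREP}; 4:vreil {DET,NOUN}; 5:traup {PREP}; 6:gou {DET}; 7:klom {NOUN}; 8:gou {DET}; 9:vreil {DET,NOUN}.
At position 9, choosing DET makes rule 2 impossible to satisfy; hence NOUN.
At position 1, choosing NOUN makes rule 4 impossible to satisfy; hence PREP.
At position 3, choosing NOUN makes rule 4 impossible to satisfy; hence PREP.
At position 4, choosing NOUN makes rule 4 impossible to satisfy; hence DET.
The unique satisfying tagging is: PREP ADJ PREP DET PREP DET NOUN DET NOUN.
Rule-by-rule: rule 1 ok; rule 2 ok; rule 3 ok; rule 4 ok; rule 5 ok.

NOUN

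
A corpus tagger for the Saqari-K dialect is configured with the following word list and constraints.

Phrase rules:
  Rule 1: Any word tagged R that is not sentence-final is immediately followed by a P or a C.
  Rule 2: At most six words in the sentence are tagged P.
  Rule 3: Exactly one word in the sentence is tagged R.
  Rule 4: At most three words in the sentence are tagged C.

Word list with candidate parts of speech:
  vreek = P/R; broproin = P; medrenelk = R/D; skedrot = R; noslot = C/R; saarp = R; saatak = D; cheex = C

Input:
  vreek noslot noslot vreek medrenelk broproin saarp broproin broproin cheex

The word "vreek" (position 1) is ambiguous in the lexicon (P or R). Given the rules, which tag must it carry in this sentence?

Candidates per position — 1:vreek {P,R}; 2:noslot {C,R}; 3:noslot {C,R}; 4:vreek {P,R}; 5:medrenelk {R,D}; 6:broproin {P}; 7:saarp {R}; 8:broproin {P}; 9:broproin {P}; 10:cheex {C}.
At position 1, choosing R makes rule 3 impossible to satisfy; hence P.
At position 2, choosing R makes rule 3 impossible to satisfy; hence C.
At position 3, choosing R makes rule 3 impossible to satisfy; hence C.
At position 4, choosing R makes rule 1 impossible to satisfy; hence P.
At position 5, choosing R makes rule 3 impossible to satisfy; hence D.
That leaves exactly one tagging: P C C P D P R P P C.
Checking: rule 1 satisfied; rule 2 satisfied; rule 3 satisfied; rule 4 satisfied.

P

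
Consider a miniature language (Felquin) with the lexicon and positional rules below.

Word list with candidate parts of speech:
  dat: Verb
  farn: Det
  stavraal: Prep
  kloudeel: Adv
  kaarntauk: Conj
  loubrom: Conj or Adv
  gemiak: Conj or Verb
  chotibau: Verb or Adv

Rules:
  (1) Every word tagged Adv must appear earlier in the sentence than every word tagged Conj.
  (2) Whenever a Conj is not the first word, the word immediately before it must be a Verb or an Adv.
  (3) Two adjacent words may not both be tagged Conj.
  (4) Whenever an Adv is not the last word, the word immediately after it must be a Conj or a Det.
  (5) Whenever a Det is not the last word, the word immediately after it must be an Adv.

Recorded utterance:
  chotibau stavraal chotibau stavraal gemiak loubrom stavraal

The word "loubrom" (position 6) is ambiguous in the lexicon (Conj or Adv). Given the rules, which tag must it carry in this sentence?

Candidates per position — 1:chotibau {Verb,Adv}; 2:stavraal {Prep}; 3:chotibau {Verb,Adv}; 4:stavraal {Prep}; 5:gemiak {Conj,Verb}; 6:loubrom {Conj,Adv}; 7:stavraal {Prep}.
At position 1, choosing Adv makes rule 4 impossible to satisfy; hence Verb.
At position 3, choosing Adv makes rule 4 impossible to satisfy; hence Verb.
At position 5, choosing Conj makes rule 2 impossible to satisfy; hence Verb.
At position 6, choosing Adv makes rule 4 impossible to satisfy; hence Conj.
The unique satisfying tagging is: Verb Prep Verb Prep Verb Conj Prep.
Verifying each rule — rule 1 ok; rule 2 ok; rule 3 ok; rule 4 ok; rule 5 ok.

Conj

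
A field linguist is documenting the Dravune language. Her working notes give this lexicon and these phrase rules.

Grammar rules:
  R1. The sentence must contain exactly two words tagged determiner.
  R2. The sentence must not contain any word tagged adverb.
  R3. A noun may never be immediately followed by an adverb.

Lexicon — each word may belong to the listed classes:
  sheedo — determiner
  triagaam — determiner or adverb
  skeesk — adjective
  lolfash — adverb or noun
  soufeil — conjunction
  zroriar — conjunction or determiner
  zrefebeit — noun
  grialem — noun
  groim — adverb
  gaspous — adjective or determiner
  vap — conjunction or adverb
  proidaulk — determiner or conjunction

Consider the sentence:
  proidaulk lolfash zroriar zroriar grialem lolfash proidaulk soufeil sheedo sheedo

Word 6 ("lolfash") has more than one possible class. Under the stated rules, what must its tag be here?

noun

Candidates per position — 1:proidaulk {determiner,conjunction}; 2:lolfash {adverb,noun}; 3:zroriar {conjunction,determiner}; 4:zroriar {conjunction,determiner}; 5:grialem {noun}; 6:lolfash {adverb,noun}; 7:proidaulk {determiner,conjunction}; 8:soufeil {conjunction}; 9:sheedo {determiner}; 10:sheedo {determiner}.
If word 1 were determiner, no tagging could satisfy rule 1; so word 1 is conjunction.
If word 2 were adverb, no tagging could satisfy rule 2; so word 2 is noun.
If word 3 were determiner, no tagging could satisfy rule 1; so word 3 is conjunction.
If word 4 were determiner, no tagging could satisfy rule 1; so word 4 is conjunction.
If word 6 were adverb, no tagging could satisfy rule 2; so word 6 is noun.
If word 7 were determiner, no tagging could satisfy rule 1; so word 7 is conjunction.
So the tagging must be: conjunction noun conjunction conjunction noun noun conjunction conjunction determiner determiner.
Rule-by-rule: rule 1 ✓; rule 2 ✓; rule 3 ✓.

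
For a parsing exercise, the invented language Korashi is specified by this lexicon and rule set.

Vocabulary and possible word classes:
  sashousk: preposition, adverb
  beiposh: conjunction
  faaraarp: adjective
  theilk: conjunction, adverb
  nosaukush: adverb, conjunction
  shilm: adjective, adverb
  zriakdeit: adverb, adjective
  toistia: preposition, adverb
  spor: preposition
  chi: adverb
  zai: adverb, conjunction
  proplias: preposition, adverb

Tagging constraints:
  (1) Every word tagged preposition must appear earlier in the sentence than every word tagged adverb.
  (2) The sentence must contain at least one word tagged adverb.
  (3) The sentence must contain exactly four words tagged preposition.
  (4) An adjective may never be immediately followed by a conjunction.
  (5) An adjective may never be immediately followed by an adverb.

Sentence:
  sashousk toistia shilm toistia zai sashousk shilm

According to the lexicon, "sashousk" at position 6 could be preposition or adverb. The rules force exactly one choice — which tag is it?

preposition

Candidates per position — 1:sashousk {preposition,adverb}; 2:toistia {preposition,adverb}; 3:shilm {adjective,adverb}; 4:toistia {preposition,adverb}; 5:zai {adverb,conjunction}; 6:sashousk {preposition,adverb}; 7:shilm {adjective,adverb}.
Position 1: tagging it adverb would leave rule 3 unsatisfiable, so it must be preposition.
Position 2: tagging it adverb would leave rule 3 unsatisfiable, so it must be preposition.
Position 4: tagging it adverb would leave rule 3 unsatisfiable, so it must be preposition.
Position 6: tagging it adverb would leave rule 3 unsatisfiable, so it must be preposition.
Position 3: tagging it adverb would leave rule 1 unsatisfiable, so it must be adjective.
Position 5: tagging it adverb would leave rule 1 unsatisfiable, so it must be conjunction.
Position 7: tagging it adjective would leave rule 2 unsatisfiable, so it must be adverb.
The only consistent sequence is: preposition preposition adjective preposition conjunction preposition adverb.
Verifying each rule — rule 1 ✓; rule 2 ✓; rule 3 ✓; rule 4 ✓; rule 5 ✓.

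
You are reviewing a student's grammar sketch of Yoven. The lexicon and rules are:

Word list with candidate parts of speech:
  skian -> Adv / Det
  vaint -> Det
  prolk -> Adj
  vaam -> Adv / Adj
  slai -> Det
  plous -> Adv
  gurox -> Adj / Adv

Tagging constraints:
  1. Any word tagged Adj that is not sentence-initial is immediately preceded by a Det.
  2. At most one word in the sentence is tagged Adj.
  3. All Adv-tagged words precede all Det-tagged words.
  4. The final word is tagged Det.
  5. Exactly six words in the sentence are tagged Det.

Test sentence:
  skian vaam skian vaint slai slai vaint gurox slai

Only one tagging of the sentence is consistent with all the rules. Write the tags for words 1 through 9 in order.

Candidates per position — 1:skian {Adv,Det}; 2:vaam {Adv,Adj}; 3:skian {Adv,Det}; 4:vaint {Det}; 5:slai {Det}; 6:slai {Det}; 7:vaint {Det}; 8:gurox {Adj,Adv}; 9:slai {Det}.
At position 8, choosing Adv makes rule 3 impossible to satisfy; hence Adj.
At position 2, choosing Adj makes rule 2 impossible to satisfy; hence Adv.
At position 1, choosing Det makes rule 3 impossible to satisfy; hence Adv.
At position 3, choosing Adv makes rule 5 impossible to satisfy; hence Det.
The unique satisfying tagging is: Adv Adv Det Det Det Det Det Adj Det.
Checking: rule 1 holds; rule 2 holds; rule 3 holds; rule 4 holds; rule 5 holds.

Adv Adv Det Det Det Det Det Adj Det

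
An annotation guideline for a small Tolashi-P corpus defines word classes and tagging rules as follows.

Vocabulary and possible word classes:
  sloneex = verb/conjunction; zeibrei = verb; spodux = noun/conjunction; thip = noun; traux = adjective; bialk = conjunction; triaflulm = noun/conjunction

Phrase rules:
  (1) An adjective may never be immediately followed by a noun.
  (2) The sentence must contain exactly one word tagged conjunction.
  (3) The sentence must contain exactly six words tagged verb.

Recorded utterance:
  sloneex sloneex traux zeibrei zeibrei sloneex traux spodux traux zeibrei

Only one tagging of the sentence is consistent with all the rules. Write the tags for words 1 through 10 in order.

Candidates per position — 1:sloneex {verb,conjunction}; 2:sloneex {verb,conjunction}; 3:traux {adjective}; 4:zeibrei {verb}; 5:zeibrei {verb}; 6:sloneex {verb,conjunction}; 7:traux {adjective}; 8:spodux {noun,conjunction}; 9:traux {adjective}; 10:zeibrei {verb}.
At position 1, choosing conjunction makes rule 3 impossible to satisfy; hence verb.
At position 2, choosing conjunction makes rule 3 impossible to satisfy; hence verb.
At position 6, choosing conjunction makes rule 3 impossible to satisfy; hence verb.
At position 8, choosing noun makes rule 1 impossible to satisfy; hence conjunction.
That leaves exactly one tagging: verb verb adjective verb verb verb adjective conjunction adjective verb.
Verifying each rule — rule 1 satisfied; rule 2 satisfied; rule 3 satisfied.

verb verb adjective verb verb verb adjective conjunction adjective verb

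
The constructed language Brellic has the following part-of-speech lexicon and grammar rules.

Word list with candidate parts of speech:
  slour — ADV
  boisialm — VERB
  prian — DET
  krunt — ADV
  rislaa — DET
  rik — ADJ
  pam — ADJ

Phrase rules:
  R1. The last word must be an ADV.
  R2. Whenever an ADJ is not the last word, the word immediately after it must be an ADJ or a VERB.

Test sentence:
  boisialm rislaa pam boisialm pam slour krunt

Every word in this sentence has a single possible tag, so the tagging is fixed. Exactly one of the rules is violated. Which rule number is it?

2

Fixed tagging: VERB DET ADJ VERB ADJ ADV ADV.
Applying the rules: R1 ok, R2 fails.
Only rule 2 fails.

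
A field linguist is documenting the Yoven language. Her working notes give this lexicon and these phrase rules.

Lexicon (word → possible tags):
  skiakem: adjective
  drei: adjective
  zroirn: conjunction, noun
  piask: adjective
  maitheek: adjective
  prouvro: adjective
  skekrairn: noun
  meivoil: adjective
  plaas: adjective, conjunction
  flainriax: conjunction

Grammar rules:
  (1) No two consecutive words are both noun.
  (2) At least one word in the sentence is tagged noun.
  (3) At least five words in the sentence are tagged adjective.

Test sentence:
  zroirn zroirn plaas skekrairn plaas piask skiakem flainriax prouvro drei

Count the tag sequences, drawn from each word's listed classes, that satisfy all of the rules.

Candidates per position — 1:zroirn {conjunction,noun}; 2:zroirn {conjunction,noun}; 3:plaas {adjective,conjunction}; 4:skekrairn {noun}; 5:plaas {adjective,conjunction}; 6:piask {adjective}; 7:skiakem {adjective}; 8:flainriax {conjunction}; 9:prouvro {adjective}; 10:drei {adjective}.
There are 16 candidate sequences in total.
Checking each against the rules leaves 9 sequences.
Count = 9.

9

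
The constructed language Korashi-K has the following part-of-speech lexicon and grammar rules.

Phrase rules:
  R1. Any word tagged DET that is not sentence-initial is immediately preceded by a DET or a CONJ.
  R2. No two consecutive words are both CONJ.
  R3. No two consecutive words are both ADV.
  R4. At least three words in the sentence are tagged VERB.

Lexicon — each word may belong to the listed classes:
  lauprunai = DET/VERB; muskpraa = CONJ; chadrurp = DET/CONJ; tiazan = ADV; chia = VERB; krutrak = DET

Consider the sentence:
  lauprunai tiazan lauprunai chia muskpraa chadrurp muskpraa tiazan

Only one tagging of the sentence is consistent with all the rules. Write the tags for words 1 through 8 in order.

Candidates per position — 1:lauprunai {DET,VERB}; 2:tiazan {ADV}; 3:lauprunai {DET,VERB}; 4:chia {VERB}; 5:muskpraa {CONJ}; 6:chadrurp {DET,CONJ}; 7:muskpraa {CONJ}; 8:tiazan {ADV}.
Position 1: DET is ruled out by rule 4; that leaves VERB.
Position 3: DET is ruled out by rule 1; that leaves VERB.
Position 6: CONJ is ruled out by rule 2; that leaves DET.
The unique satisfying tagging is: VERB ADV VERB VERB CONJ DET CONJ ADV.
Rule-by-rule: rule 1 ok; rule 2 ok; rule 3 ok; rule 4 ok.

VERB ADV VERB VERB CONJ DET CONJ ADV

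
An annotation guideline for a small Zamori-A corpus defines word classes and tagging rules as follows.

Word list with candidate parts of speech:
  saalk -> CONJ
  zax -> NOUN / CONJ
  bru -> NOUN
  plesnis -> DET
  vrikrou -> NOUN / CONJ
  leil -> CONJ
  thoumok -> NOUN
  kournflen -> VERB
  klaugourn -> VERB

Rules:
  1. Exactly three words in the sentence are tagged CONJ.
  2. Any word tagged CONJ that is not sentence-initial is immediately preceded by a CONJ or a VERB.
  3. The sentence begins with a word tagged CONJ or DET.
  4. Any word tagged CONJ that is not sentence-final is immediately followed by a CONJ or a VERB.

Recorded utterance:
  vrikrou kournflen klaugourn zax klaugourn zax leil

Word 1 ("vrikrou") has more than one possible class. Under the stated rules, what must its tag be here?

CONJ

Candidates per position — 1:vrikrou {NOUN,CONJ}; 2:kournflen {VERB}; 3:klaugourn {VERB}; 4:zax {NOUN,CONJ}; 5:klaugourn {VERB}; 6:zax {NOUN,CONJ}; 7:leil {CONJ}.
If word 1 were NOUN, no tagging could satisfy rule 3; so word 1 is CONJ.
If word 6 were NOUN, no tagging could satisfy rule 2; so word 6 is CONJ.
If word 4 were CONJ, no tagging could satisfy rule 1; so word 4 is NOUN.
That leaves exactly one tagging: CONJ VERB VERB NOUN VERB CONJ CONJ.
Verifying each rule — rule 1 ok; rule 2 ok; rule 3 ok; rule 4 ok.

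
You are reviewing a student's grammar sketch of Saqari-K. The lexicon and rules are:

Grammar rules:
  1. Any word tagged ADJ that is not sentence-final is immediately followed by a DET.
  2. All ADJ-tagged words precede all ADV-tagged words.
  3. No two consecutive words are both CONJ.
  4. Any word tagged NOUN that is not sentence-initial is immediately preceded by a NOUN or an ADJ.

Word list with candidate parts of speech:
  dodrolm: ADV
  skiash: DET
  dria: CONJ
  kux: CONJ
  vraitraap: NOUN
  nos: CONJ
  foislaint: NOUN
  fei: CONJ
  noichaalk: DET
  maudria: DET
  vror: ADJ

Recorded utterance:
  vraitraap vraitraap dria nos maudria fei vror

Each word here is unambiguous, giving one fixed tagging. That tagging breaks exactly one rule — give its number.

Fixed tagging: NOUN NOUN CONJ CONJ DET CONJ ADJ.
Applying the rules: R1 ✓, R2 ✓, R3 ✗, R4 ✓.
Only rule 3 fails.

3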